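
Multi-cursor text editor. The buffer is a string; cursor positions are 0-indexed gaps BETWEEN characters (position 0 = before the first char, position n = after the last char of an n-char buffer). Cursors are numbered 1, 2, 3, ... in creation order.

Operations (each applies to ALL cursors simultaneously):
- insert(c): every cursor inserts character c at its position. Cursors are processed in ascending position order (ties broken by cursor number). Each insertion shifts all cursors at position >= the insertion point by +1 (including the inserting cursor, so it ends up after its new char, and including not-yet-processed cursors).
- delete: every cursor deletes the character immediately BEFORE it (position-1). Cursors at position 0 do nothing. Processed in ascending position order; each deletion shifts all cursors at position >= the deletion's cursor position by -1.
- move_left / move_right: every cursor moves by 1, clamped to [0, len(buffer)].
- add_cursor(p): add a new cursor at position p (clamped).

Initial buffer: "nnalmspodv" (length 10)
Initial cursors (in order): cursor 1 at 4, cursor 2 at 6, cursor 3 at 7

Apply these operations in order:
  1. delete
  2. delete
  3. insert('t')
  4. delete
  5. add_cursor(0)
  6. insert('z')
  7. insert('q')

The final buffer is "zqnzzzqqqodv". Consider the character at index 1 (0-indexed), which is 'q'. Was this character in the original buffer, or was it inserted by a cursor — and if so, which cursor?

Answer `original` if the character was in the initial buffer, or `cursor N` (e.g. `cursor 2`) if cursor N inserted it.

After op 1 (delete): buffer="nnamodv" (len 7), cursors c1@3 c2@4 c3@4, authorship .......
After op 2 (delete): buffer="nodv" (len 4), cursors c1@1 c2@1 c3@1, authorship ....
After op 3 (insert('t')): buffer="ntttodv" (len 7), cursors c1@4 c2@4 c3@4, authorship .123...
After op 4 (delete): buffer="nodv" (len 4), cursors c1@1 c2@1 c3@1, authorship ....
After op 5 (add_cursor(0)): buffer="nodv" (len 4), cursors c4@0 c1@1 c2@1 c3@1, authorship ....
After op 6 (insert('z')): buffer="znzzzodv" (len 8), cursors c4@1 c1@5 c2@5 c3@5, authorship 4.123...
After op 7 (insert('q')): buffer="zqnzzzqqqodv" (len 12), cursors c4@2 c1@9 c2@9 c3@9, authorship 44.123123...
Authorship (.=original, N=cursor N): 4 4 . 1 2 3 1 2 3 . . .
Index 1: author = 4

Answer: cursor 4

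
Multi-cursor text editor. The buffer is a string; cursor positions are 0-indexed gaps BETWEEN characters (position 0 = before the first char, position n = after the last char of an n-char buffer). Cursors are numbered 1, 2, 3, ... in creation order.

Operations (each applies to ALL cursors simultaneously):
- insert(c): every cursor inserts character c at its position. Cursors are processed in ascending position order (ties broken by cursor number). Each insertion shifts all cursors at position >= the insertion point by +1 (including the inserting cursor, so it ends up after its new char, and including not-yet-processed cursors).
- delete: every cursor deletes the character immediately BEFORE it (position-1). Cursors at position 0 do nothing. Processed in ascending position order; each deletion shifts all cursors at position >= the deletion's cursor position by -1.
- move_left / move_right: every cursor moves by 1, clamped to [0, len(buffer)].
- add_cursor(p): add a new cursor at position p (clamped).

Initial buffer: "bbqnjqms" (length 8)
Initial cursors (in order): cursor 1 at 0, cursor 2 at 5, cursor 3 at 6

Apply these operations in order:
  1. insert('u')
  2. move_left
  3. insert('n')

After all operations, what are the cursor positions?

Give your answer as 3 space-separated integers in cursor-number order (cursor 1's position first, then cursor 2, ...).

Answer: 1 8 11

Derivation:
After op 1 (insert('u')): buffer="ubbqnjuqums" (len 11), cursors c1@1 c2@7 c3@9, authorship 1.....2.3..
After op 2 (move_left): buffer="ubbqnjuqums" (len 11), cursors c1@0 c2@6 c3@8, authorship 1.....2.3..
After op 3 (insert('n')): buffer="nubbqnjnuqnums" (len 14), cursors c1@1 c2@8 c3@11, authorship 11.....22.33..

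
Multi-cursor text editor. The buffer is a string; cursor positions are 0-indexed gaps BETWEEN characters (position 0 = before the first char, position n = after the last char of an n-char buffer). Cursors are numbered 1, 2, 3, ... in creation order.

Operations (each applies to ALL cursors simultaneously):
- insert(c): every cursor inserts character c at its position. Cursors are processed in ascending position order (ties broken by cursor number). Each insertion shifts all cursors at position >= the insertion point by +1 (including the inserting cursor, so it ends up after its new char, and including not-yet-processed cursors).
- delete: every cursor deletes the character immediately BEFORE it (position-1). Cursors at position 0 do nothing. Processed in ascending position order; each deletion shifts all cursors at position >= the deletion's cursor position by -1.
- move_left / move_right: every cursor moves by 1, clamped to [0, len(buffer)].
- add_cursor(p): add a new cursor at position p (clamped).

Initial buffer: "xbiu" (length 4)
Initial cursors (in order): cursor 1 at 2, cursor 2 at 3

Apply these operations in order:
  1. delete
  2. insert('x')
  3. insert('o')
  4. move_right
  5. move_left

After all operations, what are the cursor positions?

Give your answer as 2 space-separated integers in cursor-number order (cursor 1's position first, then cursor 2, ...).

After op 1 (delete): buffer="xu" (len 2), cursors c1@1 c2@1, authorship ..
After op 2 (insert('x')): buffer="xxxu" (len 4), cursors c1@3 c2@3, authorship .12.
After op 3 (insert('o')): buffer="xxxoou" (len 6), cursors c1@5 c2@5, authorship .1212.
After op 4 (move_right): buffer="xxxoou" (len 6), cursors c1@6 c2@6, authorship .1212.
After op 5 (move_left): buffer="xxxoou" (len 6), cursors c1@5 c2@5, authorship .1212.

Answer: 5 5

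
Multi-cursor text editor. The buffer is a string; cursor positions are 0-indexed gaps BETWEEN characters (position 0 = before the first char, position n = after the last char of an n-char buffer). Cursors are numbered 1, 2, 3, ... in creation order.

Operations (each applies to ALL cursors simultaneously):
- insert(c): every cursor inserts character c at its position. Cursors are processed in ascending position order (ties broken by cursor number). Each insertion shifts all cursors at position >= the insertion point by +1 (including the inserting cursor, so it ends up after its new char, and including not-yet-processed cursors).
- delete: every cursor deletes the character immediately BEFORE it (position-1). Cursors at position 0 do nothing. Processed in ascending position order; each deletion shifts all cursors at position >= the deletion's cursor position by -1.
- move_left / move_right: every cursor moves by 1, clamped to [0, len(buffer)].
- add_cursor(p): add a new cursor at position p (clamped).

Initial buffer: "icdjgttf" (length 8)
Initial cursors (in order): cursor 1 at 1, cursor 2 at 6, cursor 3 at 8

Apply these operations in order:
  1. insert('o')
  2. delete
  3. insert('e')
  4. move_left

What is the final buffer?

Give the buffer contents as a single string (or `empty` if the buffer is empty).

Answer: iecdjgtetfe

Derivation:
After op 1 (insert('o')): buffer="iocdjgtotfo" (len 11), cursors c1@2 c2@8 c3@11, authorship .1.....2..3
After op 2 (delete): buffer="icdjgttf" (len 8), cursors c1@1 c2@6 c3@8, authorship ........
After op 3 (insert('e')): buffer="iecdjgtetfe" (len 11), cursors c1@2 c2@8 c3@11, authorship .1.....2..3
After op 4 (move_left): buffer="iecdjgtetfe" (len 11), cursors c1@1 c2@7 c3@10, authorship .1.....2..3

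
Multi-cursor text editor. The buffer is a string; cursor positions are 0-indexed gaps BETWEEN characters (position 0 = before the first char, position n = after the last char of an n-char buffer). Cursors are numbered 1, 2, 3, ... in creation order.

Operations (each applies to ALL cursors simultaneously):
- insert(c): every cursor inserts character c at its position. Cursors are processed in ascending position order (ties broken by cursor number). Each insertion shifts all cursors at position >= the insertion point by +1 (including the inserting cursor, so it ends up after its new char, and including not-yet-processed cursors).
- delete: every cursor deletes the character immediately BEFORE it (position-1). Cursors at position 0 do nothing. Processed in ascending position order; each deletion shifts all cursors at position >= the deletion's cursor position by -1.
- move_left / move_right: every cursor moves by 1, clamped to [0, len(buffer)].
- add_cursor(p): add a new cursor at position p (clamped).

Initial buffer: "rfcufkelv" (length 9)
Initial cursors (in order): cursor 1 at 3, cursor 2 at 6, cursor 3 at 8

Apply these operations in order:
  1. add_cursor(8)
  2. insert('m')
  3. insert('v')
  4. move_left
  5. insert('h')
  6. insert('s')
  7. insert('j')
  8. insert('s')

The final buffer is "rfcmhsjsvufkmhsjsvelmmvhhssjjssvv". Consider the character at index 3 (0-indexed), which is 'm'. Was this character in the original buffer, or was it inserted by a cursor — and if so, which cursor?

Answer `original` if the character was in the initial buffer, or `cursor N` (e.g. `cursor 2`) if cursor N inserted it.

After op 1 (add_cursor(8)): buffer="rfcufkelv" (len 9), cursors c1@3 c2@6 c3@8 c4@8, authorship .........
After op 2 (insert('m')): buffer="rfcmufkmelmmv" (len 13), cursors c1@4 c2@8 c3@12 c4@12, authorship ...1...2..34.
After op 3 (insert('v')): buffer="rfcmvufkmvelmmvvv" (len 17), cursors c1@5 c2@10 c3@16 c4@16, authorship ...11...22..3434.
After op 4 (move_left): buffer="rfcmvufkmvelmmvvv" (len 17), cursors c1@4 c2@9 c3@15 c4@15, authorship ...11...22..3434.
After op 5 (insert('h')): buffer="rfcmhvufkmhvelmmvhhvv" (len 21), cursors c1@5 c2@11 c3@19 c4@19, authorship ...111...222..343344.
After op 6 (insert('s')): buffer="rfcmhsvufkmhsvelmmvhhssvv" (len 25), cursors c1@6 c2@13 c3@23 c4@23, authorship ...1111...2222..34334344.
After op 7 (insert('j')): buffer="rfcmhsjvufkmhsjvelmmvhhssjjvv" (len 29), cursors c1@7 c2@15 c3@27 c4@27, authorship ...11111...22222..3433434344.
After op 8 (insert('s')): buffer="rfcmhsjsvufkmhsjsvelmmvhhssjjssvv" (len 33), cursors c1@8 c2@17 c3@31 c4@31, authorship ...111111...222222..343343434344.
Authorship (.=original, N=cursor N): . . . 1 1 1 1 1 1 . . . 2 2 2 2 2 2 . . 3 4 3 3 4 3 4 3 4 3 4 4 .
Index 3: author = 1

Answer: cursor 1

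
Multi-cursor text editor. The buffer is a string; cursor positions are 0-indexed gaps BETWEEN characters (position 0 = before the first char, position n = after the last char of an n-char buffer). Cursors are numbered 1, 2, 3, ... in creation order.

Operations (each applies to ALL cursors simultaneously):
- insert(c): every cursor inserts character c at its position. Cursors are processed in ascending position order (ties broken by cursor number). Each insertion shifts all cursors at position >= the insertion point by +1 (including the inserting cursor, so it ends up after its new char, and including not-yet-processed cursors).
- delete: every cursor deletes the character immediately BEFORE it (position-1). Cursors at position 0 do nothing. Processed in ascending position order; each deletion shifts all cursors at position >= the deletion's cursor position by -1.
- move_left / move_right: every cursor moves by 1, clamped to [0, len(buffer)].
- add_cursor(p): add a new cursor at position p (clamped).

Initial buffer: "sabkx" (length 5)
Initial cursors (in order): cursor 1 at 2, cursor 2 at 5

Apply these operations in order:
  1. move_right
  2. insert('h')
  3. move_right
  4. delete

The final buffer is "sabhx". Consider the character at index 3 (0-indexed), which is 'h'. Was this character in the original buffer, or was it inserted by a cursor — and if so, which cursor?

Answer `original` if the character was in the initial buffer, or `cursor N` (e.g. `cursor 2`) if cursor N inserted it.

After op 1 (move_right): buffer="sabkx" (len 5), cursors c1@3 c2@5, authorship .....
After op 2 (insert('h')): buffer="sabhkxh" (len 7), cursors c1@4 c2@7, authorship ...1..2
After op 3 (move_right): buffer="sabhkxh" (len 7), cursors c1@5 c2@7, authorship ...1..2
After op 4 (delete): buffer="sabhx" (len 5), cursors c1@4 c2@5, authorship ...1.
Authorship (.=original, N=cursor N): . . . 1 .
Index 3: author = 1

Answer: cursor 1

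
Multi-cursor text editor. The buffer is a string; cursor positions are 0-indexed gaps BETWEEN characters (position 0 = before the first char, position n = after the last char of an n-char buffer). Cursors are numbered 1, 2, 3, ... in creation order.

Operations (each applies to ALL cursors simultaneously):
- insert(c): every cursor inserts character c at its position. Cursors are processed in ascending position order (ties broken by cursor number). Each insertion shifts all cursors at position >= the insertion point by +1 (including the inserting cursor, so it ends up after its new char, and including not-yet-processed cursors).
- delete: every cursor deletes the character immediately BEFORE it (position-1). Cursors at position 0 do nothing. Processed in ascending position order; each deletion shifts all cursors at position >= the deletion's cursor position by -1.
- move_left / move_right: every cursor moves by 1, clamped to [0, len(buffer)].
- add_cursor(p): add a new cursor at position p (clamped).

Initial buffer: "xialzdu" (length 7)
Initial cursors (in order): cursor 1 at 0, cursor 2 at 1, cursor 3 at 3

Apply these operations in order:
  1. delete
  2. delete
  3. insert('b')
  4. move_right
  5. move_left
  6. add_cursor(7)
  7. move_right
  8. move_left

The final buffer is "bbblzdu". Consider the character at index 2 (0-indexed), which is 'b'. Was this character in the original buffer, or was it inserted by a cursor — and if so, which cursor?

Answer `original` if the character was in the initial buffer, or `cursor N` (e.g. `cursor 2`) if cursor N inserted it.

After op 1 (delete): buffer="ilzdu" (len 5), cursors c1@0 c2@0 c3@1, authorship .....
After op 2 (delete): buffer="lzdu" (len 4), cursors c1@0 c2@0 c3@0, authorship ....
After op 3 (insert('b')): buffer="bbblzdu" (len 7), cursors c1@3 c2@3 c3@3, authorship 123....
After op 4 (move_right): buffer="bbblzdu" (len 7), cursors c1@4 c2@4 c3@4, authorship 123....
After op 5 (move_left): buffer="bbblzdu" (len 7), cursors c1@3 c2@3 c3@3, authorship 123....
After op 6 (add_cursor(7)): buffer="bbblzdu" (len 7), cursors c1@3 c2@3 c3@3 c4@7, authorship 123....
After op 7 (move_right): buffer="bbblzdu" (len 7), cursors c1@4 c2@4 c3@4 c4@7, authorship 123....
After op 8 (move_left): buffer="bbblzdu" (len 7), cursors c1@3 c2@3 c3@3 c4@6, authorship 123....
Authorship (.=original, N=cursor N): 1 2 3 . . . .
Index 2: author = 3

Answer: cursor 3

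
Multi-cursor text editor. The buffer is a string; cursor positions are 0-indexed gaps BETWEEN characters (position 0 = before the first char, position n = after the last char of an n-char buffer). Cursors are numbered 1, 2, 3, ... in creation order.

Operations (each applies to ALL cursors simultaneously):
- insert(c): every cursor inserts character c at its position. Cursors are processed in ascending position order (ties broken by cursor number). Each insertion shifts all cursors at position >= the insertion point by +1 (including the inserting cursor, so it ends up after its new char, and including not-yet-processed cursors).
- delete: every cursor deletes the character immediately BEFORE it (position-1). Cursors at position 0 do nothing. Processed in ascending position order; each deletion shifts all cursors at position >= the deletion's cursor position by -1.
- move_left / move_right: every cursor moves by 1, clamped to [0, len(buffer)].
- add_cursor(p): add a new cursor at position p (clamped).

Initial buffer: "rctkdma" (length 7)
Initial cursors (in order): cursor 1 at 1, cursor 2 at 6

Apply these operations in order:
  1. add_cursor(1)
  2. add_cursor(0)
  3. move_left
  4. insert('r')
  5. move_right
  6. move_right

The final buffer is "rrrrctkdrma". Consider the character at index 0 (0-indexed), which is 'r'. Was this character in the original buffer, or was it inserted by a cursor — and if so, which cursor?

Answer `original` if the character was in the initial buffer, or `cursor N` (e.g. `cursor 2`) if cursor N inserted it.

Answer: cursor 1

Derivation:
After op 1 (add_cursor(1)): buffer="rctkdma" (len 7), cursors c1@1 c3@1 c2@6, authorship .......
After op 2 (add_cursor(0)): buffer="rctkdma" (len 7), cursors c4@0 c1@1 c3@1 c2@6, authorship .......
After op 3 (move_left): buffer="rctkdma" (len 7), cursors c1@0 c3@0 c4@0 c2@5, authorship .......
After op 4 (insert('r')): buffer="rrrrctkdrma" (len 11), cursors c1@3 c3@3 c4@3 c2@9, authorship 134.....2..
After op 5 (move_right): buffer="rrrrctkdrma" (len 11), cursors c1@4 c3@4 c4@4 c2@10, authorship 134.....2..
After op 6 (move_right): buffer="rrrrctkdrma" (len 11), cursors c1@5 c3@5 c4@5 c2@11, authorship 134.....2..
Authorship (.=original, N=cursor N): 1 3 4 . . . . . 2 . .
Index 0: author = 1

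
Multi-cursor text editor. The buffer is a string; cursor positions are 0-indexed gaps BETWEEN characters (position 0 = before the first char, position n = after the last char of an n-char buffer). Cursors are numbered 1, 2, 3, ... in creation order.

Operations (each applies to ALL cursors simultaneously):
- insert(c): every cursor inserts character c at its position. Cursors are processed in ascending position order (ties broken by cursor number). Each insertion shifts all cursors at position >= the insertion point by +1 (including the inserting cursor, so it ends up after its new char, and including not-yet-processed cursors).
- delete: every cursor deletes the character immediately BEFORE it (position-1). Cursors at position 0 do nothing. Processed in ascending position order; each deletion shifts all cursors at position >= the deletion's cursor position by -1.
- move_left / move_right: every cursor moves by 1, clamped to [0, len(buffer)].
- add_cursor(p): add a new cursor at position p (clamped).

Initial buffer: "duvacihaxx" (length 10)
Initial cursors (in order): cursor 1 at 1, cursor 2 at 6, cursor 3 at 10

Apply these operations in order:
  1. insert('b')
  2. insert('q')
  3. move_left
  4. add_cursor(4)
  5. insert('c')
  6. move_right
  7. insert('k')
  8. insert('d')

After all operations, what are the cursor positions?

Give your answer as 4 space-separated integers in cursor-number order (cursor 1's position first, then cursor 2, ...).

Answer: 6 19 28 11

Derivation:
After op 1 (insert('b')): buffer="dbuvacibhaxxb" (len 13), cursors c1@2 c2@8 c3@13, authorship .1.....2....3
After op 2 (insert('q')): buffer="dbquvacibqhaxxbq" (len 16), cursors c1@3 c2@10 c3@16, authorship .11.....22....33
After op 3 (move_left): buffer="dbquvacibqhaxxbq" (len 16), cursors c1@2 c2@9 c3@15, authorship .11.....22....33
After op 4 (add_cursor(4)): buffer="dbquvacibqhaxxbq" (len 16), cursors c1@2 c4@4 c2@9 c3@15, authorship .11.....22....33
After op 5 (insert('c')): buffer="dbcqucvacibcqhaxxbcq" (len 20), cursors c1@3 c4@6 c2@12 c3@19, authorship .111.4....222....333
After op 6 (move_right): buffer="dbcqucvacibcqhaxxbcq" (len 20), cursors c1@4 c4@7 c2@13 c3@20, authorship .111.4....222....333
After op 7 (insert('k')): buffer="dbcqkucvkacibcqkhaxxbcqk" (len 24), cursors c1@5 c4@9 c2@16 c3@24, authorship .1111.4.4...2222....3333
After op 8 (insert('d')): buffer="dbcqkducvkdacibcqkdhaxxbcqkd" (len 28), cursors c1@6 c4@11 c2@19 c3@28, authorship .11111.4.44...22222....33333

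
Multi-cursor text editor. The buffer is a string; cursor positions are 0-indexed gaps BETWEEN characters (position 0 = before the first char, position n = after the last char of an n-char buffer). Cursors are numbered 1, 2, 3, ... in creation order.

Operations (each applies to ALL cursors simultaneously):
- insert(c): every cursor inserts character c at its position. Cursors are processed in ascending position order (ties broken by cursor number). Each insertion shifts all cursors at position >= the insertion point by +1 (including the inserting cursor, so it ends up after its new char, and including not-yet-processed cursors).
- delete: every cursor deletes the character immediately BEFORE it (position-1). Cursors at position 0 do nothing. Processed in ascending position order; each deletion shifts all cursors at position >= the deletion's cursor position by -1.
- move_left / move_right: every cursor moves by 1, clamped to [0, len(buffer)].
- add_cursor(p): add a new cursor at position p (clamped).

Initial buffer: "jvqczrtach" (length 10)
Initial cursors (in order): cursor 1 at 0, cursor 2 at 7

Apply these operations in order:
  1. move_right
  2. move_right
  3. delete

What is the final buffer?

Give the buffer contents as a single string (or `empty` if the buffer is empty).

After op 1 (move_right): buffer="jvqczrtach" (len 10), cursors c1@1 c2@8, authorship ..........
After op 2 (move_right): buffer="jvqczrtach" (len 10), cursors c1@2 c2@9, authorship ..........
After op 3 (delete): buffer="jqczrtah" (len 8), cursors c1@1 c2@7, authorship ........

Answer: jqczrtah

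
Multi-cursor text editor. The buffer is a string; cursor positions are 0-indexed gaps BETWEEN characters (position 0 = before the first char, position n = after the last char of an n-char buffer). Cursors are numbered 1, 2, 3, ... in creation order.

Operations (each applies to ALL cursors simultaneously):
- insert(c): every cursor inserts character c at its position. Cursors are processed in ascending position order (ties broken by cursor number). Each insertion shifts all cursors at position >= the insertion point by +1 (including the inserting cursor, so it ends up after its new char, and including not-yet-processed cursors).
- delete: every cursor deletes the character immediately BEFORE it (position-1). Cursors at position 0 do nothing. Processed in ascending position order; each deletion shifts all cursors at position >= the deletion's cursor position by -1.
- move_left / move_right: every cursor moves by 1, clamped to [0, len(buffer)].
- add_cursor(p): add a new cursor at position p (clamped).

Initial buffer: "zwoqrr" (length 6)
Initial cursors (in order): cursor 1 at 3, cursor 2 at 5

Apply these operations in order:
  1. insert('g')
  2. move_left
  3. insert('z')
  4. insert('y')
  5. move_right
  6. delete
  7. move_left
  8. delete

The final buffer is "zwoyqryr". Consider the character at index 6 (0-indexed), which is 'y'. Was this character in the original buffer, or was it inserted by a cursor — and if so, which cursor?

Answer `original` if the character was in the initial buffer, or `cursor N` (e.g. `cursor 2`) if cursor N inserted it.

Answer: cursor 2

Derivation:
After op 1 (insert('g')): buffer="zwogqrgr" (len 8), cursors c1@4 c2@7, authorship ...1..2.
After op 2 (move_left): buffer="zwogqrgr" (len 8), cursors c1@3 c2@6, authorship ...1..2.
After op 3 (insert('z')): buffer="zwozgqrzgr" (len 10), cursors c1@4 c2@8, authorship ...11..22.
After op 4 (insert('y')): buffer="zwozygqrzygr" (len 12), cursors c1@5 c2@10, authorship ...111..222.
After op 5 (move_right): buffer="zwozygqrzygr" (len 12), cursors c1@6 c2@11, authorship ...111..222.
After op 6 (delete): buffer="zwozyqrzyr" (len 10), cursors c1@5 c2@9, authorship ...11..22.
After op 7 (move_left): buffer="zwozyqrzyr" (len 10), cursors c1@4 c2@8, authorship ...11..22.
After op 8 (delete): buffer="zwoyqryr" (len 8), cursors c1@3 c2@6, authorship ...1..2.
Authorship (.=original, N=cursor N): . . . 1 . . 2 .
Index 6: author = 2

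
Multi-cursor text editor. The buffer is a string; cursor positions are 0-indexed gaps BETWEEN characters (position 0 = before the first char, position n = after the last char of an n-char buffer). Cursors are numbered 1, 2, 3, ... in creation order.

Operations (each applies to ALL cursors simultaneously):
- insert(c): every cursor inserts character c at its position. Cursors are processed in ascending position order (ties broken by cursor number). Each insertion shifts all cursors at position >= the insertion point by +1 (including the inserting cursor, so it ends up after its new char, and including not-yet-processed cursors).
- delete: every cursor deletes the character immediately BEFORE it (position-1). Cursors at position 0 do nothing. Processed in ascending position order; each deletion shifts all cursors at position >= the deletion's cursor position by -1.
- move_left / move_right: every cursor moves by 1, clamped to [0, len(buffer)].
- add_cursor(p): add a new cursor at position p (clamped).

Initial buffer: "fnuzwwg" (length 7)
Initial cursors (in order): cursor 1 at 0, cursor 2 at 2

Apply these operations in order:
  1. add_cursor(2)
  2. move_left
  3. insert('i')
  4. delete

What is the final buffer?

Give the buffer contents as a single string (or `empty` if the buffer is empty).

After op 1 (add_cursor(2)): buffer="fnuzwwg" (len 7), cursors c1@0 c2@2 c3@2, authorship .......
After op 2 (move_left): buffer="fnuzwwg" (len 7), cursors c1@0 c2@1 c3@1, authorship .......
After op 3 (insert('i')): buffer="ifiinuzwwg" (len 10), cursors c1@1 c2@4 c3@4, authorship 1.23......
After op 4 (delete): buffer="fnuzwwg" (len 7), cursors c1@0 c2@1 c3@1, authorship .......

Answer: fnuzwwg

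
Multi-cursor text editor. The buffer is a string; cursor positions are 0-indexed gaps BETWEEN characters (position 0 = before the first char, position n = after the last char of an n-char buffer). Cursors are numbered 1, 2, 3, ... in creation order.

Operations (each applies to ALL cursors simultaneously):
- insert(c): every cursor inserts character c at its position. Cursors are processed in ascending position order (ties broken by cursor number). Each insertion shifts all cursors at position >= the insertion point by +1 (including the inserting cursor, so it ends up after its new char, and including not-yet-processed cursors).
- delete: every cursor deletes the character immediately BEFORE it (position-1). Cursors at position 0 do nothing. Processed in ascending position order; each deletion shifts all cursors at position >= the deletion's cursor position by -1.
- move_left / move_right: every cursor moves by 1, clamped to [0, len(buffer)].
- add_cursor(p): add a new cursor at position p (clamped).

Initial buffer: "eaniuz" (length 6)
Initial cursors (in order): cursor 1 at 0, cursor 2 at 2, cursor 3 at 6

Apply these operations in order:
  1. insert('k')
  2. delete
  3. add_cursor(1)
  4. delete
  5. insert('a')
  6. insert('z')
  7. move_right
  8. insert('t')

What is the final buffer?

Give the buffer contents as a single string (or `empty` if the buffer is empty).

After op 1 (insert('k')): buffer="keakniuzk" (len 9), cursors c1@1 c2@4 c3@9, authorship 1..2....3
After op 2 (delete): buffer="eaniuz" (len 6), cursors c1@0 c2@2 c3@6, authorship ......
After op 3 (add_cursor(1)): buffer="eaniuz" (len 6), cursors c1@0 c4@1 c2@2 c3@6, authorship ......
After op 4 (delete): buffer="niu" (len 3), cursors c1@0 c2@0 c4@0 c3@3, authorship ...
After op 5 (insert('a')): buffer="aaaniua" (len 7), cursors c1@3 c2@3 c4@3 c3@7, authorship 124...3
After op 6 (insert('z')): buffer="aaazzzniuaz" (len 11), cursors c1@6 c2@6 c4@6 c3@11, authorship 124124...33
After op 7 (move_right): buffer="aaazzzniuaz" (len 11), cursors c1@7 c2@7 c4@7 c3@11, authorship 124124...33
After op 8 (insert('t')): buffer="aaazzzntttiuazt" (len 15), cursors c1@10 c2@10 c4@10 c3@15, authorship 124124.124..333

Answer: aaazzzntttiuazt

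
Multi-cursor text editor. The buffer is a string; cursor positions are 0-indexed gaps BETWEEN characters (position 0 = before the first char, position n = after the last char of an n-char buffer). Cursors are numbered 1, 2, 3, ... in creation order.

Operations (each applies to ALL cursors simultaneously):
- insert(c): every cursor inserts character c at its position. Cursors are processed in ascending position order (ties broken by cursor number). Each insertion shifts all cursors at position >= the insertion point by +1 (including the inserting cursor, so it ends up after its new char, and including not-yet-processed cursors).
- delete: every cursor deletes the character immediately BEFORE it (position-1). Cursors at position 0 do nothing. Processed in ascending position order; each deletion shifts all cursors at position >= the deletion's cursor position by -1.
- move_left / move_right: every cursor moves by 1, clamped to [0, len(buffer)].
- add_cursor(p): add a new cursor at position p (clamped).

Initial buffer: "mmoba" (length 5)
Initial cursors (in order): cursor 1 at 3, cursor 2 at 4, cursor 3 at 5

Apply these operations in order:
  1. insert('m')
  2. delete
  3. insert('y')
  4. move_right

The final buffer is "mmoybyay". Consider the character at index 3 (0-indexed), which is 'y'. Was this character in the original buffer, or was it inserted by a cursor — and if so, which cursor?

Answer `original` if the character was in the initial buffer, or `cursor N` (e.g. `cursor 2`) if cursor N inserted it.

After op 1 (insert('m')): buffer="mmombmam" (len 8), cursors c1@4 c2@6 c3@8, authorship ...1.2.3
After op 2 (delete): buffer="mmoba" (len 5), cursors c1@3 c2@4 c3@5, authorship .....
After op 3 (insert('y')): buffer="mmoybyay" (len 8), cursors c1@4 c2@6 c3@8, authorship ...1.2.3
After op 4 (move_right): buffer="mmoybyay" (len 8), cursors c1@5 c2@7 c3@8, authorship ...1.2.3
Authorship (.=original, N=cursor N): . . . 1 . 2 . 3
Index 3: author = 1

Answer: cursor 1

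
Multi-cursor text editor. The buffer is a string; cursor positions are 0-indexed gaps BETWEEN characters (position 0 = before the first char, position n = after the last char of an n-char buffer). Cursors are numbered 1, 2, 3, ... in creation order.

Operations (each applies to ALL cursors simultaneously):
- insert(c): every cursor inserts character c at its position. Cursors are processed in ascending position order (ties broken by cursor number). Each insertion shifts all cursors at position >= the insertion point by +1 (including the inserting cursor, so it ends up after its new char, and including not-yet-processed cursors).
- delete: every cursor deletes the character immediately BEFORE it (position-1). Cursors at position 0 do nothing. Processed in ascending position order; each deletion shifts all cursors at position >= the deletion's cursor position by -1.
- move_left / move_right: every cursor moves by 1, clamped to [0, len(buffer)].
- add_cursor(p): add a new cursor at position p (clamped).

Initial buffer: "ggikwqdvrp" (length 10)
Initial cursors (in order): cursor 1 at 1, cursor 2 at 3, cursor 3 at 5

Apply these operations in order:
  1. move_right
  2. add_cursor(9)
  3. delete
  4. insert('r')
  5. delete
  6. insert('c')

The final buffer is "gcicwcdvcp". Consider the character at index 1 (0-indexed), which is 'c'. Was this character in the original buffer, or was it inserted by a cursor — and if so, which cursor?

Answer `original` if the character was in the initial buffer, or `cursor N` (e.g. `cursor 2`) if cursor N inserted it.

After op 1 (move_right): buffer="ggikwqdvrp" (len 10), cursors c1@2 c2@4 c3@6, authorship ..........
After op 2 (add_cursor(9)): buffer="ggikwqdvrp" (len 10), cursors c1@2 c2@4 c3@6 c4@9, authorship ..........
After op 3 (delete): buffer="giwdvp" (len 6), cursors c1@1 c2@2 c3@3 c4@5, authorship ......
After op 4 (insert('r')): buffer="grirwrdvrp" (len 10), cursors c1@2 c2@4 c3@6 c4@9, authorship .1.2.3..4.
After op 5 (delete): buffer="giwdvp" (len 6), cursors c1@1 c2@2 c3@3 c4@5, authorship ......
After op 6 (insert('c')): buffer="gcicwcdvcp" (len 10), cursors c1@2 c2@4 c3@6 c4@9, authorship .1.2.3..4.
Authorship (.=original, N=cursor N): . 1 . 2 . 3 . . 4 .
Index 1: author = 1

Answer: cursor 1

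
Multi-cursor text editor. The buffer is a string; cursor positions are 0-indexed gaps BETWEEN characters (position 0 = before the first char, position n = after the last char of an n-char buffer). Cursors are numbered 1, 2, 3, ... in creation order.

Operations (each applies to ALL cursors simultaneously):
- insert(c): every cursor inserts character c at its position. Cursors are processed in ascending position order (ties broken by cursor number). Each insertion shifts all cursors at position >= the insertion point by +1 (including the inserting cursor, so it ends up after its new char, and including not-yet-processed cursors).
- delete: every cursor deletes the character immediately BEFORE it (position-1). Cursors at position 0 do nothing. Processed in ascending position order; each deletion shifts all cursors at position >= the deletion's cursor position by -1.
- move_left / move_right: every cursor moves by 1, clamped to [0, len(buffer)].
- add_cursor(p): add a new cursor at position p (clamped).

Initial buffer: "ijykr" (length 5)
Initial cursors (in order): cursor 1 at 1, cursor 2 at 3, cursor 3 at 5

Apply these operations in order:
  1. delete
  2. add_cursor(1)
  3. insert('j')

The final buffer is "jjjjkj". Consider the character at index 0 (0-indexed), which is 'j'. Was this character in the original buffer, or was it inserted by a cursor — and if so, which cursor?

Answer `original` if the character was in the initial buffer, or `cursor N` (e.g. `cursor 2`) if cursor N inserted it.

Answer: cursor 1

Derivation:
After op 1 (delete): buffer="jk" (len 2), cursors c1@0 c2@1 c3@2, authorship ..
After op 2 (add_cursor(1)): buffer="jk" (len 2), cursors c1@0 c2@1 c4@1 c3@2, authorship ..
After op 3 (insert('j')): buffer="jjjjkj" (len 6), cursors c1@1 c2@4 c4@4 c3@6, authorship 1.24.3
Authorship (.=original, N=cursor N): 1 . 2 4 . 3
Index 0: author = 1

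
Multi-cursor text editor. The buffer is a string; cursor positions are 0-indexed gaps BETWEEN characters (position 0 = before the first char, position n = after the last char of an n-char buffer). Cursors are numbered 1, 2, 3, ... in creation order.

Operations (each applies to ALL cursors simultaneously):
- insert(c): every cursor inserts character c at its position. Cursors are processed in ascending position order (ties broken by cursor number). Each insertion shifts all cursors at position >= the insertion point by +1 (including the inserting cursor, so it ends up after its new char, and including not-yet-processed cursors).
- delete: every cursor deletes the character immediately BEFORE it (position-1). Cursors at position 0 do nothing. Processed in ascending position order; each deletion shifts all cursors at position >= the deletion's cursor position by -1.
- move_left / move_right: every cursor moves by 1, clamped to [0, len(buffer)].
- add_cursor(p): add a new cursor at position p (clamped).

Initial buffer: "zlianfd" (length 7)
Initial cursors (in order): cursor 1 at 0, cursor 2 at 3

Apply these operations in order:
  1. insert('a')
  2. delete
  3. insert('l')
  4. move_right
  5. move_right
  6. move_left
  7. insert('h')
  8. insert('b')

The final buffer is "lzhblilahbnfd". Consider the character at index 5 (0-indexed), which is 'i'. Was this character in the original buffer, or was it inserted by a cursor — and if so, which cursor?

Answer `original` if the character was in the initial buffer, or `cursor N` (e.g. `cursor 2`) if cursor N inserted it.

Answer: original

Derivation:
After op 1 (insert('a')): buffer="azliaanfd" (len 9), cursors c1@1 c2@5, authorship 1...2....
After op 2 (delete): buffer="zlianfd" (len 7), cursors c1@0 c2@3, authorship .......
After op 3 (insert('l')): buffer="lzlilanfd" (len 9), cursors c1@1 c2@5, authorship 1...2....
After op 4 (move_right): buffer="lzlilanfd" (len 9), cursors c1@2 c2@6, authorship 1...2....
After op 5 (move_right): buffer="lzlilanfd" (len 9), cursors c1@3 c2@7, authorship 1...2....
After op 6 (move_left): buffer="lzlilanfd" (len 9), cursors c1@2 c2@6, authorship 1...2....
After op 7 (insert('h')): buffer="lzhlilahnfd" (len 11), cursors c1@3 c2@8, authorship 1.1..2.2...
After op 8 (insert('b')): buffer="lzhblilahbnfd" (len 13), cursors c1@4 c2@10, authorship 1.11..2.22...
Authorship (.=original, N=cursor N): 1 . 1 1 . . 2 . 2 2 . . .
Index 5: author = original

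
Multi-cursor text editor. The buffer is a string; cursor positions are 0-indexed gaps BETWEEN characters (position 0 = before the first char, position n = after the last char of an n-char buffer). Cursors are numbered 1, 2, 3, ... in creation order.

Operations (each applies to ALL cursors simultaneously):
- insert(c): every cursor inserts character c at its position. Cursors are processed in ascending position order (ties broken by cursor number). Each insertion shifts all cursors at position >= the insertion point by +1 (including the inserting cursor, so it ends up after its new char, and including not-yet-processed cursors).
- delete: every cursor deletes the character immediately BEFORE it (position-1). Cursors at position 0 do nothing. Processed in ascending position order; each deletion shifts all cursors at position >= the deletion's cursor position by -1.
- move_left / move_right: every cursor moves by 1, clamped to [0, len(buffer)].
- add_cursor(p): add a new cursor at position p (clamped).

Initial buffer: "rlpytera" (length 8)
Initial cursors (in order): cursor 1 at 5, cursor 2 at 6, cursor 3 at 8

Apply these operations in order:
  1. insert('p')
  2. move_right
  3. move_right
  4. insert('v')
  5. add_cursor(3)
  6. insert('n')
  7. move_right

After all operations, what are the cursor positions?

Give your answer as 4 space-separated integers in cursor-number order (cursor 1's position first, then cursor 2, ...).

After op 1 (insert('p')): buffer="rlpytpeprap" (len 11), cursors c1@6 c2@8 c3@11, authorship .....1.2..3
After op 2 (move_right): buffer="rlpytpeprap" (len 11), cursors c1@7 c2@9 c3@11, authorship .....1.2..3
After op 3 (move_right): buffer="rlpytpeprap" (len 11), cursors c1@8 c2@10 c3@11, authorship .....1.2..3
After op 4 (insert('v')): buffer="rlpytpepvravpv" (len 14), cursors c1@9 c2@12 c3@14, authorship .....1.21..233
After op 5 (add_cursor(3)): buffer="rlpytpepvravpv" (len 14), cursors c4@3 c1@9 c2@12 c3@14, authorship .....1.21..233
After op 6 (insert('n')): buffer="rlpnytpepvnravnpvn" (len 18), cursors c4@4 c1@11 c2@15 c3@18, authorship ...4..1.211..22333
After op 7 (move_right): buffer="rlpnytpepvnravnpvn" (len 18), cursors c4@5 c1@12 c2@16 c3@18, authorship ...4..1.211..22333

Answer: 12 16 18 5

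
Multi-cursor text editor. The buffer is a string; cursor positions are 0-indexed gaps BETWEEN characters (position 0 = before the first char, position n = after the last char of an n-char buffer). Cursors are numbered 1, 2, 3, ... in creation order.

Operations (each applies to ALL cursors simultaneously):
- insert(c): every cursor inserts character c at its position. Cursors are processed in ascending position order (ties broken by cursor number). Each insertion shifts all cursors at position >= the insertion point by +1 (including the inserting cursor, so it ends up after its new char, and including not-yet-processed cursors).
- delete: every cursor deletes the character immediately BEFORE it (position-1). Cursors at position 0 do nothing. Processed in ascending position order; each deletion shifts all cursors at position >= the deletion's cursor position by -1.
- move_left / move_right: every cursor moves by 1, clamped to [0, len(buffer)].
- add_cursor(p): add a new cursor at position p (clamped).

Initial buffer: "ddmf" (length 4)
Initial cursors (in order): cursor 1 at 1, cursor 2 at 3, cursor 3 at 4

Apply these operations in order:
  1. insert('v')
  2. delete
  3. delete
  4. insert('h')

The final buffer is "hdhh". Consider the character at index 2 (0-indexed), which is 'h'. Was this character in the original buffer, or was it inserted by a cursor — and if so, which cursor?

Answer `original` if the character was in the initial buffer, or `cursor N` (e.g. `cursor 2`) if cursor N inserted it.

Answer: cursor 2

Derivation:
After op 1 (insert('v')): buffer="dvdmvfv" (len 7), cursors c1@2 c2@5 c3@7, authorship .1..2.3
After op 2 (delete): buffer="ddmf" (len 4), cursors c1@1 c2@3 c3@4, authorship ....
After op 3 (delete): buffer="d" (len 1), cursors c1@0 c2@1 c3@1, authorship .
After op 4 (insert('h')): buffer="hdhh" (len 4), cursors c1@1 c2@4 c3@4, authorship 1.23
Authorship (.=original, N=cursor N): 1 . 2 3
Index 2: author = 2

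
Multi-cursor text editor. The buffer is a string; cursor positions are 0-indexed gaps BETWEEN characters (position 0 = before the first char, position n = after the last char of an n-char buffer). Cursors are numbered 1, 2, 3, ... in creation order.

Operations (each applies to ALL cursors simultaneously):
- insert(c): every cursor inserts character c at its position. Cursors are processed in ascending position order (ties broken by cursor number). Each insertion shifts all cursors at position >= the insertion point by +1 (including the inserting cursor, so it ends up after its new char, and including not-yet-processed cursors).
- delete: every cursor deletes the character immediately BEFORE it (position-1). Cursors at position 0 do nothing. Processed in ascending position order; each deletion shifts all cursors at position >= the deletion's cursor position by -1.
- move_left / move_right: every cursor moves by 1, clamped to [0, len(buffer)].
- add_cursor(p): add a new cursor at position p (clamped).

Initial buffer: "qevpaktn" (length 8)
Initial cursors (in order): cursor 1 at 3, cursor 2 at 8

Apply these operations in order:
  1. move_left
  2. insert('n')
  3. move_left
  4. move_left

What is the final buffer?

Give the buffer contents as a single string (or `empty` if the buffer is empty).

After op 1 (move_left): buffer="qevpaktn" (len 8), cursors c1@2 c2@7, authorship ........
After op 2 (insert('n')): buffer="qenvpaktnn" (len 10), cursors c1@3 c2@9, authorship ..1.....2.
After op 3 (move_left): buffer="qenvpaktnn" (len 10), cursors c1@2 c2@8, authorship ..1.....2.
After op 4 (move_left): buffer="qenvpaktnn" (len 10), cursors c1@1 c2@7, authorship ..1.....2.

Answer: qenvpaktnn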